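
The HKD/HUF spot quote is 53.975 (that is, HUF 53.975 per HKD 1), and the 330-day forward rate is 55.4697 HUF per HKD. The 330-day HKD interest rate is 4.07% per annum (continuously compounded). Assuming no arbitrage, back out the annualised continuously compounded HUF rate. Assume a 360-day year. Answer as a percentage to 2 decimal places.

7.05%

T = 330/360 years.
CIP gives F = S · g_HUF/g_HKD, so g_HUF/g_HKD = 55.4697/53.975 = 1.0276925.
HKD growth factor: e^(0.0407×330/360) = 1.038013.
Hence g_HUF = 1.0667582.
r = ln(1.0667582)/(330/360) = 0.070499 → 7.05%.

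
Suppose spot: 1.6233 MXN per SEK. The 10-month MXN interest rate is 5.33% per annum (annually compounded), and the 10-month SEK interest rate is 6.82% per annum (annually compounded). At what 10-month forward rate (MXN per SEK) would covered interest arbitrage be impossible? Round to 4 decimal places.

T = 10/12 years.
MXN accumulates by (1 + 0.0533)^(10/12) = 1.0442234.
SEK accumulates by (1 + 0.0682)^(10/12) = 1.0565186.
So F = 1.6233 × 1.0442234 / 1.0565186 = 1.604409 (MXN/SEK).

1.6044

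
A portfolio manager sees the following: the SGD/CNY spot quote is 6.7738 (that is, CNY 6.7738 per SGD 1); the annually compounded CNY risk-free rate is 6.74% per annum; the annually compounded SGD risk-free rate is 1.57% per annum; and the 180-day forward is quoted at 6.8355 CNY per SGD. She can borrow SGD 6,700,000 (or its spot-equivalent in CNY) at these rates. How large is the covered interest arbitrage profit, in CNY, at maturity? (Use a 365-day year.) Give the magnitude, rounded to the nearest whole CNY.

T = 180/365 years.
Keep in SGD, deliver into the forward: 6,700,000·1.0077119008·6.8355 = CNY 46,151,038.48.
Swap to CNY now, deposit: 6,700,000·6.7738·1.0326890625 = CNY 46,868,035.45.
The quoted forward undervalues SGD, so borrow SGD, convert to CNY at spot, deposit the CNY at 6.74%, and buy SGD forward at 6.8355 to cover the loan.
The gap between the two covered legs is CNY 716,997.

CNY 716,997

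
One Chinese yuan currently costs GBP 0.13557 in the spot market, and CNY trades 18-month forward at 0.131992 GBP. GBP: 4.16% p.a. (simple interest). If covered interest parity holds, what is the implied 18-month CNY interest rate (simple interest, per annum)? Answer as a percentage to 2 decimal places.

6.08%

T = 18/12 years.
By CIP, F/S equals the GBP-to-CNY growth ratio: 0.131992/0.13557 = 0.9736077.
The GBP side grows by 1 + 0.0416×18/12 = 1.062400.
So the CNY growth factor = 1.0911993.
r = (1.0911993 − 1)/(18/12) = 0.060800 → 6.08%.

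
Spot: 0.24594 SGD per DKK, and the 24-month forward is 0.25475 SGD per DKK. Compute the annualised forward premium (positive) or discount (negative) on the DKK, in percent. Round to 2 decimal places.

+1.79%

T = 2 years.
DKK trades forward at +3.58217% vs spot over the period.
Per annum: 0.0358217 / 2 = 0.017911 = 1.79%.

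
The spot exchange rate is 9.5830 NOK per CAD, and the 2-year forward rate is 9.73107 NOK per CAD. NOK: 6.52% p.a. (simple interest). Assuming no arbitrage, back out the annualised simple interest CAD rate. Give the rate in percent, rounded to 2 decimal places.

T = 2 years.
CIP gives F = S · g_NOK/g_CAD, so g_NOK/g_CAD = 9.73107/9.583 = 1.0154513.
The NOK side grows by 1 + 0.0652×2 = 1.130400.
Hence g_CAD = 1.1131996.
(1.1131996 − 1)/T = 0.056600, i.e. 5.66%.

5.66%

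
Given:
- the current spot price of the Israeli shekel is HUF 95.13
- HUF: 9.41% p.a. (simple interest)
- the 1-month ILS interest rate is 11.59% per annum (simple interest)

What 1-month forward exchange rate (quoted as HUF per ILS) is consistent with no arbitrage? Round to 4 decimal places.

94.9588

T = 1/12 years.
Growth of 1 HUF over T: 1 + 0.0941×1/12 = 1.00784167.
Growth of 1 ILS over T: 1 + 0.1159×1/12 = 1.00965833.
CIP: F = S · (grow HUF)/(grow ILS) = 95.13 × 1.00784167/1.00965833 = 94.958834 HUF per ILS.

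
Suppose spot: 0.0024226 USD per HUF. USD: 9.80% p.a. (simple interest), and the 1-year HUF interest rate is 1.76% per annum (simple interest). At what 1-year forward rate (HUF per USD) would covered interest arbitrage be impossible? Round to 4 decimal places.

T = 1 year.
USD growth factor: 1 + 0.0980×1 = 1.098000.
HUF accumulates by 1 + 0.0176×1 = 1.017600.
CIP: F = S · (grow USD)/(grow HUF) = 0.0024226 × 1.098000/1.017600 = 0.00261400825 USD per HUF.
Invert for HUF per USD: 1 / 0.00261400825 = 382.5543.

382.5543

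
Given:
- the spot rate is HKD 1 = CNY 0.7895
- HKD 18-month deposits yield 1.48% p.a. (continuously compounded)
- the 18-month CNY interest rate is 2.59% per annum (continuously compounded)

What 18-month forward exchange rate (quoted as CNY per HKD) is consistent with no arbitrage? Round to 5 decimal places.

0.80276

T = 18/12 years.
CNY accumulates by e^(0.0259×18/12) = 1.0396145.
HKD growth factor: e^(0.0148×18/12) = 1.0224483.
CIP: F = S · (grow CNY)/(grow HKD) = 0.7895 × 1.0396145/1.0224483 = 0.8027552 CNY per HKD.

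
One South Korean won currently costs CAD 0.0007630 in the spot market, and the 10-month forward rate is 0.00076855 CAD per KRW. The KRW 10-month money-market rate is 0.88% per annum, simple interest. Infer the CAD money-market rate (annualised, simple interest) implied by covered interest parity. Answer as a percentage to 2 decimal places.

T = 10/12 years.
CIP gives F = S · g_CAD/g_KRW, so g_CAD/g_KRW = 0.00076855/0.000763 = 1.0072739.
KRW growth factor: 1 + 0.0088×10/12 = 1.0073333.
Hence g_CAD = 1.0146605.
(1.0146605 − 1)/T = 0.017593, i.e. 1.76%.

1.76%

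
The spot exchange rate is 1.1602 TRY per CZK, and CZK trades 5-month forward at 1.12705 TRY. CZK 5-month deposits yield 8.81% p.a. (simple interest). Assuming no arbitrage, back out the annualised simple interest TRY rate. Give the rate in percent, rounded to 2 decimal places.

1.70%

T = 5/12 years.
By CIP, F/S equals the TRY-to-CZK growth ratio: 1.12705/1.1602 = 0.9714273.
CZK growth factor: 1 + 0.0881×5/12 = 1.0367083.
That pins the TRY growth at 1.0070867.
(1.0070867 − 1)/T = 0.017008, i.e. 1.70%.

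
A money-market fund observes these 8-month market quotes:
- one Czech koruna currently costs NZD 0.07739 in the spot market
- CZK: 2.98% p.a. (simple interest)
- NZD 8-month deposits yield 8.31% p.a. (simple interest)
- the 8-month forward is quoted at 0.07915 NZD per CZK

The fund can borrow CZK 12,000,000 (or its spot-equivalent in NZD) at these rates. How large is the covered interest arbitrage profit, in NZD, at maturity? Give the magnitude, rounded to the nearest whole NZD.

T = 8/12 years.
Keep in CZK, deliver into the forward: 12,000,000·1.01986667·0.07915 = NZD 968,669.36.
Swap to NZD now, deposit: 12,000,000·0.07739·1.055400 = NZD 980,128.87.
The quoted forward undervalues CZK, so borrow CZK, convert to NZD at spot, deposit the NZD at 8.31%, and buy CZK forward at 0.07915 to cover the loan.
The gap between the two covered legs is NZD 11,460.

NZD 11,460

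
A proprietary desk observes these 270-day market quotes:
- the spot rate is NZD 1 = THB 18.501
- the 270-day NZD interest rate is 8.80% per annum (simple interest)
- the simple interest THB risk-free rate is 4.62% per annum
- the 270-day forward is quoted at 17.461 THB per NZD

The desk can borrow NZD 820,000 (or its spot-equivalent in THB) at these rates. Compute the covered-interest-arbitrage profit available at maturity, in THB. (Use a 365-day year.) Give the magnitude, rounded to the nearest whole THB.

T = 270/365 years.
Route A — deposit NZD, sell forward: 820,000 × 1.0650958904 × 17.461 = THB 15,250,064.26.
Route B — convert at spot, deposit THB: 820,000 × 18.501 × 1.0341753425 = THB 15,689,287.97.
The quoted forward undervalues NZD, so borrow NZD, convert to THB at spot, deposit the THB at 4.62%, and buy NZD forward at 17.461 to cover the loan.
The gap between the two covered legs is THB 439,224.

THB 439,224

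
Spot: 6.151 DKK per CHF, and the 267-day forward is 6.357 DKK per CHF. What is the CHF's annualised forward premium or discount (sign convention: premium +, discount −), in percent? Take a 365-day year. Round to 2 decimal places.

T = 267/365 years.
Period premium: (6.357 − 6.151)/6.151 = 0.0334905.
×(1/T) gives 4.58% p.a.

+4.58%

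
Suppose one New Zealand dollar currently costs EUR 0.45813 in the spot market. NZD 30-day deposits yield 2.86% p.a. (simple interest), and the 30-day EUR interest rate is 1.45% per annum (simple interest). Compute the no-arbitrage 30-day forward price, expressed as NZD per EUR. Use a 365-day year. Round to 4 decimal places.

2.1853

T = 30/365 years.
EUR accumulates by 1 + 0.0145×30/365 = 1.0011918.
Growth of 1 NZD over T: 1 + 0.0286×30/365 = 1.0023507.
CIP: F = S · (grow EUR)/(grow NZD) = 0.45813 × 1.0011918/1.0023507 = 0.4576003 EUR per NZD.
Quoted the other way: 1/0.4576003 = 2.1853 NZD per EUR.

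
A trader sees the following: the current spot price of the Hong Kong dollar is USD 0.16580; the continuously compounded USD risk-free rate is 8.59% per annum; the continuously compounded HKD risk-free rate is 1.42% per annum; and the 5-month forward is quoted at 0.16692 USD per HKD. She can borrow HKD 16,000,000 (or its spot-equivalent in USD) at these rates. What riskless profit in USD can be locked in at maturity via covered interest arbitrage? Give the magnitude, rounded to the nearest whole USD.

USD 62,899

T = 5/12 years.
Keep in HKD, deliver into the forward: 16,000,000·1.005934205·0.16692 = USD 2,686,568.60.
Swap to USD now, deposit: 16,000,000·0.16580·1.036439899 = USD 2,749,467.76.
The quoted forward undervalues HKD, so borrow HKD, convert to USD at spot, deposit the USD at 8.59%, and buy HKD forward at 0.16692 to cover the loan.
The gap between the two covered legs is USD 62,899.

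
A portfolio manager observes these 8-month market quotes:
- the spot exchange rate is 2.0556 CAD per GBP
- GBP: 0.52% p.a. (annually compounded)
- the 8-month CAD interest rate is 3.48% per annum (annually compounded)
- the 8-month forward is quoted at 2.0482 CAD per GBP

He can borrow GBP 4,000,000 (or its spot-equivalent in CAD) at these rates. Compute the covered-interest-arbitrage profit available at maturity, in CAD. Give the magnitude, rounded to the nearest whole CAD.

T = 8/12 years.
Keep in GBP, deliver into the forward: 4,000,000·1.003463669·2.0482 = CAD 8,221,177.15.
Swap to CAD now, deposit: 4,000,000·2.0556·1.02306748 = CAD 8,412,070.05.
The quoted forward undervalues GBP, so borrow GBP, convert to CAD at spot, deposit the CAD at 3.48%, and buy GBP forward at 2.0482 to cover the loan.
Arbitrage profit = |8,221,177.15 − 8,412,070.05| = CAD 190,893.

CAD 190,893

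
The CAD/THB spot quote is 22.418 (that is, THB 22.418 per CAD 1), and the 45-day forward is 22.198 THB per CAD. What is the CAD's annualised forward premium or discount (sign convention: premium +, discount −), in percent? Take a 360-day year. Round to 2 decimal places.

T = 45/360 years.
CAD trades forward at -0.98135% vs spot over the period.
Per annum: -0.0098135 / (45/360) = -0.078508 = -7.85%.

-7.85%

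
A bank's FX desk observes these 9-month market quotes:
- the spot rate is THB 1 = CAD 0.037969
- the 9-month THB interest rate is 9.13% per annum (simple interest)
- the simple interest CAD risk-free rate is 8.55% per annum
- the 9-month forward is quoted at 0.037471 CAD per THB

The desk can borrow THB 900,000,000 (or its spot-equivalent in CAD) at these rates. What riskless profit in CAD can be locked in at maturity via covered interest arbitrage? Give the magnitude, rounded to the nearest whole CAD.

T = 9/12 years.
Route A — deposit THB, sell forward: 900,000,000 × 1.068475 × 0.037471 = CAD 36,033,144.05.
Route B — convert at spot, deposit CAD: 900,000,000 × 0.037969 × 1.064125 = CAD 36,363,385.91.
The quoted forward undervalues THB, so borrow THB, convert to CAD at spot, deposit the CAD at 8.55%, and buy THB forward at 0.037471 to cover the loan.
Arbitrage profit = |36,033,144.05 − 36,363,385.91| = CAD 330,242.

CAD 330,242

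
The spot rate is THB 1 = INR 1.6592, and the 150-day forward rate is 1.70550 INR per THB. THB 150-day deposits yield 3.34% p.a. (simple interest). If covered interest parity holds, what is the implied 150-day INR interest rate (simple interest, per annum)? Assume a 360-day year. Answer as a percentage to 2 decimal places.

T = 150/360 years.
By CIP, F/S equals the INR-to-THB growth ratio: 1.7055/1.6592 = 1.0279050.
THB growth factor: 1 + 0.0334×150/360 = 1.0139167.
So the INR growth factor = 1.042210.
(1.042210 − 1)/T = 0.101304, i.e. 10.13%.

10.13%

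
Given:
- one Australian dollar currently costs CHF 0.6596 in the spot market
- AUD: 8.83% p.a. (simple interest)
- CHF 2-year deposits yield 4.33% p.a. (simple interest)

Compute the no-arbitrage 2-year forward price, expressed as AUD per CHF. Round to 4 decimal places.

1.6416

T = 2 years.
Growth of 1 CHF over T: 1 + 0.0433×2 = 1.086600.
AUD growth factor: 1 + 0.0883×2 = 1.176600.
Forward (CHF per AUD) = 0.6596 × 1.086600 / 1.176600 = 0.6091461.
Invert for AUD per CHF: 1 / 0.6091461 = 1.6416.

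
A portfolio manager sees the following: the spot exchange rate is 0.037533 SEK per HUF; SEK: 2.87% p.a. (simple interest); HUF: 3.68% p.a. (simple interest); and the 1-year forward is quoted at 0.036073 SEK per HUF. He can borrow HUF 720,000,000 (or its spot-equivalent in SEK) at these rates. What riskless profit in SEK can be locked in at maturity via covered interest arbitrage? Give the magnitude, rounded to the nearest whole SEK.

T = 1 year.
Route A — deposit HUF, sell forward: 720,000,000 × 1.036800 × 0.036073 = SEK 26,928,350.21.
Route B — convert at spot, deposit SEK: 720,000,000 × 0.037533 × 1.028700 = SEK 27,799,341.91.
The quoted forward undervalues HUF, so borrow HUF, convert to SEK at spot, deposit the SEK at 2.87%, and buy HUF forward at 0.036073 to cover the loan.
Profit = 27,799,341.91 − 26,928,350.21 = SEK 870,992.

SEK 870,992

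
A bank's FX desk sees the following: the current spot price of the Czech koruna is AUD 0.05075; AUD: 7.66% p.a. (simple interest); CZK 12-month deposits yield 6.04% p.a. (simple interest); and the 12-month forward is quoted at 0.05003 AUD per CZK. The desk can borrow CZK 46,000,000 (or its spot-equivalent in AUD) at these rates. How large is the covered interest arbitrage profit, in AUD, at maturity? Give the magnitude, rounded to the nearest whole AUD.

T = 1 year.
Route A — deposit CZK, sell forward: 46,000,000 × 1.060400 × 0.05003 = AUD 2,440,383.35.
Route B — convert at spot, deposit AUD: 46,000,000 × 0.05075 × 1.076600 = AUD 2,513,322.70.
The quoted forward undervalues CZK, so borrow CZK, convert to AUD at spot, deposit the AUD at 7.66%, and buy CZK forward at 0.05003 to cover the loan.
The gap between the two covered legs is AUD 72,939.

AUD 72,939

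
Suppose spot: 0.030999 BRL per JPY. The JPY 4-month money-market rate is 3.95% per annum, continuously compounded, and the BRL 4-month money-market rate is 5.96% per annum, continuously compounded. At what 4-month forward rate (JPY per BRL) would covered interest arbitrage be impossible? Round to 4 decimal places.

T = 4/12 years.
Growth of 1 BRL over T: e^(0.0596×4/12) = 1.02006532.
JPY accumulates by e^(0.0395×4/12) = 1.01325373.
CIP: F = S · (grow BRL)/(grow JPY) = 0.030999 × 1.02006532/1.01325373 = 0.031207391 BRL per JPY.
Quoted the other way: 1/0.031207391 = 32.0437 JPY per BRL.

32.0437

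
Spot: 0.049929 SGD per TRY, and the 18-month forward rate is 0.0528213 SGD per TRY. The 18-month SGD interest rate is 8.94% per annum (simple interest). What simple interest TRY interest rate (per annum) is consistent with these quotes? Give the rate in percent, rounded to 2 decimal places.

T = 18/12 years.
CIP gives F = S · g_SGD/g_TRY, so g_SGD/g_TRY = 0.0528213/0.049929 = 1.0579283.
SGD growth factor: 1 + 0.0894×18/12 = 1.134100.
That pins the TRY growth at 1.0720008.
r = (1.0720008 − 1)/(18/12) = 0.048001 → 4.80%.

4.80%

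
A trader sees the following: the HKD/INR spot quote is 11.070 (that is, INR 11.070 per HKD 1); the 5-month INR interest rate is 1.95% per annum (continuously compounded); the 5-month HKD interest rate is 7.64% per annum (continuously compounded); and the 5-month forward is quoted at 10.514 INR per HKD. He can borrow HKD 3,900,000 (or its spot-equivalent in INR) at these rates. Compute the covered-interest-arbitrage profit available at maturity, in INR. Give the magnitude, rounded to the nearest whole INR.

INR 1,194,298

T = 5/12 years.
Keep in HKD, deliver into the forward: 3,900,000·1.0323454334·10.514 = INR 42,330,911.56.
Swap to INR now, deposit: 3,900,000·11.070·1.0081580974 = INR 43,525,209.54.
The quoted forward undervalues HKD, so borrow HKD, convert to INR at spot, deposit the INR at 1.95%, and buy HKD forward at 10.514 to cover the loan.
Profit = 43,525,209.54 − 42,330,911.56 = INR 1,194,298.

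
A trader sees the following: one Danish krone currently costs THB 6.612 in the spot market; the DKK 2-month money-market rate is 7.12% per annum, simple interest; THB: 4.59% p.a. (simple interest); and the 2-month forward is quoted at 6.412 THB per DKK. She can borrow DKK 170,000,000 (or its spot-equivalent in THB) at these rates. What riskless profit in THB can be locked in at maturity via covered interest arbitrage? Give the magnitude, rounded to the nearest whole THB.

T = 2/12 years.
Invest the DKK and cover forward: 170,000,000 × 1.011866666667 × 6.412 = THB 1,102,975,141.33.
Convert at spot and invest in THB: 170,000,000 × 6.612 × 1.007650 = THB 1,132,638,906.00.
The quoted forward undervalues DKK, so borrow DKK, convert to THB at spot, deposit the THB at 4.59%, and buy DKK forward at 6.412 to cover the loan.
Arbitrage profit = |1,102,975,141.33 − 1,132,638,906.00| = THB 29,663,765.

THB 29,663,765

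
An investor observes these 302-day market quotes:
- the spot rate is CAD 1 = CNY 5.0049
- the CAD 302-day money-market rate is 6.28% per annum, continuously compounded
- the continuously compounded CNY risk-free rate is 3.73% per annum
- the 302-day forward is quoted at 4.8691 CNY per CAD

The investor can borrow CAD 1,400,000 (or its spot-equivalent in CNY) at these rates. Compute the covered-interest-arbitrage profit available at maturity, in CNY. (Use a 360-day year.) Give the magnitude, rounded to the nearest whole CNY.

T = 302/360 years.
Invest the CAD and cover forward: 1,400,000 × 1.054094624 × 4.8691 = CNY 7,185,488.99.
Convert at spot and invest in CNY: 1,400,000 × 5.0049 × 1.031785251 = CNY 7,229,574.80.
The quoted forward undervalues CAD, so borrow CAD, convert to CNY at spot, deposit the CNY at 3.73%, and buy CAD forward at 4.8691 to cover the loan.
Profit = 7,229,574.80 − 7,185,488.99 = CNY 44,086.

CNY 44,086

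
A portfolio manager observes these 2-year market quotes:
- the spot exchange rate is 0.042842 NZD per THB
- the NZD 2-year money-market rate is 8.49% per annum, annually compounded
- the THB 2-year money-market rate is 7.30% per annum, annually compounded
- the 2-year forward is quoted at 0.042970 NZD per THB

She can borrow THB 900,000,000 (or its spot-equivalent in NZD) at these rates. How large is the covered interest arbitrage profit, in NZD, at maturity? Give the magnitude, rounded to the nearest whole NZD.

NZD 857,493

T = 2 years.
Route A — deposit THB, sell forward: 900,000,000 × 1.151329 × 0.042970 = NZD 44,525,346.42.
Route B — convert at spot, deposit NZD: 900,000,000 × 0.042842 × 1.17700801 = NZD 45,382,839.45.
The quoted forward undervalues THB, so borrow THB, convert to NZD at spot, deposit the NZD at 8.49%, and buy THB forward at 0.042970 to cover the loan.
The gap between the two covered legs is NZD 857,493.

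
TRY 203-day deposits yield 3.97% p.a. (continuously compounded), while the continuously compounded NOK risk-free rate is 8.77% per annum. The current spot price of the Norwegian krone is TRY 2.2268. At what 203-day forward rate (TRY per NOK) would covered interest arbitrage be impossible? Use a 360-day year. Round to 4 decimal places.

T = 203/360 years.
TRY growth factor: e^(0.0397×203/360) = 1.0226388.
NOK growth factor: e^(0.0877×203/360) = 1.0506963.
Forward (TRY per NOK) = 2.2268 × 1.0226388 / 1.0506963 = 2.167336.

2.1673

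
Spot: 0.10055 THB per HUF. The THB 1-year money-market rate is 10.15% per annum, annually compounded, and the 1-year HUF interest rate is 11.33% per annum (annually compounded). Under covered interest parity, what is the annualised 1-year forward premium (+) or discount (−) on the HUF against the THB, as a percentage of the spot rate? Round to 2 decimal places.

-1.06%

T = 1 year.
F = S · g_THB/g_HUF = 0.10055 × 1.101500/1.113300 = 0.09948426.
(F − S)/S ÷ T = (0.09948426 − 0.10055)/0.10055/1 = -0.010599 → -1.06%.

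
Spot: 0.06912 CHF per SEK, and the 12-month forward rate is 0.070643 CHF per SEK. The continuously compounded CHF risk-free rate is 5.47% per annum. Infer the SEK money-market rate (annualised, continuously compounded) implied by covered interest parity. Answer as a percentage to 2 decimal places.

3.29%

T = 1 year.
By CIP, F/S equals the CHF-to-SEK growth ratio: 0.070643/0.06912 = 1.0220341.
The CHF side grows by e^(0.0547×1) = 1.0562237.
Hence g_SEK = 1.0334525.
Take logs: ln 1.0334525 / 1 = 0.032905, so 3.29%.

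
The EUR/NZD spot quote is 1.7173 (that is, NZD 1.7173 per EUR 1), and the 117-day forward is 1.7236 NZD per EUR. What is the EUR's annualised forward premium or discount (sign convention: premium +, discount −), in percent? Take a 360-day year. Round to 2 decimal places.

+1.13%

T = 117/360 years.
EUR trades forward at +0.36685% vs spot over the period.
Per annum: 0.0036685 / (117/360) = 0.011288 = 1.13%.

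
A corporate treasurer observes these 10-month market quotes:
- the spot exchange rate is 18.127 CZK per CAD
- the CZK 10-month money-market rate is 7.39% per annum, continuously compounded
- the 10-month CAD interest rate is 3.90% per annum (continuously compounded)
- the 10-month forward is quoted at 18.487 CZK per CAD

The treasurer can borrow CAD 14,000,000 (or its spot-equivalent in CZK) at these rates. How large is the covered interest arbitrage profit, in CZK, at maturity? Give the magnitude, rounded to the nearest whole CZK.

CZK 2,529,989

T = 10/12 years.
Keep in CAD, deliver into the forward: 14,000,000·1.03303389314·18.487 = CZK 267,367,766.15.
Swap to CZK now, deposit: 14,000,000·18.127·1.06351911943 = CZK 269,897,755.09.
The quoted forward undervalues CAD, so borrow CAD, convert to CZK at spot, deposit the CZK at 7.39%, and buy CAD forward at 18.487 to cover the loan.
Profit = 269,897,755.09 − 267,367,766.15 = CZK 2,529,989.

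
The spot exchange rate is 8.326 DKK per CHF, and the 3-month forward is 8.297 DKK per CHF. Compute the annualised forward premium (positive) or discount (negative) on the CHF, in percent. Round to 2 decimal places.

-1.39%

T = 3/12 years.
CHF trades forward at -0.34831% vs spot over the period.
Annualise by dividing by T: -0.0034831 / (3/12) = -0.013932 → -1.39%.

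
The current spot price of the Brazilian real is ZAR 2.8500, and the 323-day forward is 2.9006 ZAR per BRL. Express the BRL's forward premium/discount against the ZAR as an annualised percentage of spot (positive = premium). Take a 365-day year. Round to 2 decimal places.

T = 323/365 years.
BRL trades forward at +1.77544% vs spot over the period.
×(1/T) gives 2.01% p.a.

+2.01%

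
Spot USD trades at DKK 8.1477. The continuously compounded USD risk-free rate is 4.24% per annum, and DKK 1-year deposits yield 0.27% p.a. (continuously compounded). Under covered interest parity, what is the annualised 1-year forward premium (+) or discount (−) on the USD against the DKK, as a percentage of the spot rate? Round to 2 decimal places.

T = 1 year.
No-arbitrage forward: 8.1477 × 1.0027036 / 1.0433117 = 7.8305727 DKK/USD.
(F − S)/S ÷ T = (7.8305727 − 8.1477)/8.1477/1 = -0.038922 → -3.89%.

-3.89%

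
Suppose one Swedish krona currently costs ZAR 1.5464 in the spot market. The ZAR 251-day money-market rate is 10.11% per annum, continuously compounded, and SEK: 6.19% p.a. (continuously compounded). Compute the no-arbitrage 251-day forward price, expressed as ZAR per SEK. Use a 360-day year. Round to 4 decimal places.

1.5892

T = 251/360 years.
Growth of 1 ZAR over T: e^(0.1011×251/360) = 1.0730329.
Growth of 1 SEK over T: e^(0.0619×251/360) = 1.0441029.
Forward (ZAR per SEK) = 1.5464 × 1.0730329 / 1.0441029 = 1.589248.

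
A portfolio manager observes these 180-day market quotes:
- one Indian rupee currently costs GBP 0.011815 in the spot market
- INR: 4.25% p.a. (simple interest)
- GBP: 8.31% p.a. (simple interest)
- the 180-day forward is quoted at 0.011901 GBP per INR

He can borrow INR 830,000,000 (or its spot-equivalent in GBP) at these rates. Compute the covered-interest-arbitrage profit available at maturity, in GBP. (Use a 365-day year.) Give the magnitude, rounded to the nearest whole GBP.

T = 180/365 years.
Keep in INR, deliver into the forward: 830,000,000·1.020958904·0.011901 = GBP 10,084,858.49.
Swap to GBP now, deposit: 830,000,000·0.011815·1.040980822 = GBP 10,208,326.38.
The quoted forward undervalues INR, so borrow INR, convert to GBP at spot, deposit the GBP at 8.31%, and buy INR forward at 0.011901 to cover the loan.
The gap between the two covered legs is GBP 123,468.

GBP 123,468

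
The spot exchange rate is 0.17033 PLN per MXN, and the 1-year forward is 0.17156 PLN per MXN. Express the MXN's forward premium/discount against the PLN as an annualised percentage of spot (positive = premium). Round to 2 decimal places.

T = 1 year.
Period premium: (0.17156 − 0.17033)/0.17033 = 0.0072213.
Per annum: 0.0072213 / 1 = 0.007221 = 0.72%.

+0.72%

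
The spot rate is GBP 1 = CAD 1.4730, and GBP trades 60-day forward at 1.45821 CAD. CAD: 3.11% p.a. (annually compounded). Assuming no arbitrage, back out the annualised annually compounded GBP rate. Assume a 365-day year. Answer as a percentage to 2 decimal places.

9.64%

T = 60/365 years.
F/S = 1.45821/1.473 = 0.9899593 = (growth of CAD) / (growth of GBP).
CAD growth factor: (1 + 0.0311)^(60/365) = 1.0050471.
So the GBP growth factor = 1.0152408.
r = 1.0152408^(365/60) − 1 = 0.096382 → 9.64%.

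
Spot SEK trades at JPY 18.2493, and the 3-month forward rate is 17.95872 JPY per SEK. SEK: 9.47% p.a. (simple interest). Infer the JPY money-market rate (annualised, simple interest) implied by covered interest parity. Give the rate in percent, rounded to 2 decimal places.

T = 3/12 years.
F/S = 17.95872/18.2493 = 0.9840772 = (growth of JPY) / (growth of SEK).
SEK growth factor: 1 + 0.0947×3/12 = 1.023675.
Hence g_JPY = 1.0073752.
r = (1.0073752 − 1)/(3/12) = 0.029501 → 2.95%.

2.95%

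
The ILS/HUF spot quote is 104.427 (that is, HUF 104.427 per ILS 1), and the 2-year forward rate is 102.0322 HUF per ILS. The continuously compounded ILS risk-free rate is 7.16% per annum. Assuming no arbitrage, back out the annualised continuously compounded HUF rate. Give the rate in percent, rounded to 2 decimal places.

6.00%

T = 2 years.
F/S = 102.0322/104.427 = 0.9770672 = (growth of HUF) / (growth of ILS).
The ILS side grows by e^(0.0716×2) = 1.1539606.
So the HUF growth factor = 1.1274971.
r = ln(1.1274971)/2 = 0.060000 → 6.00%.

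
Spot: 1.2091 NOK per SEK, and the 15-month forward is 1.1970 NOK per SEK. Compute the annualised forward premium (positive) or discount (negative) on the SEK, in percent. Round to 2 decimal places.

T = 15/12 years.
SEK trades forward at -1.00074% vs spot over the period.
Annualise by dividing by T: -0.0100074 / (15/12) = -0.008006 → -0.80%.

-0.80%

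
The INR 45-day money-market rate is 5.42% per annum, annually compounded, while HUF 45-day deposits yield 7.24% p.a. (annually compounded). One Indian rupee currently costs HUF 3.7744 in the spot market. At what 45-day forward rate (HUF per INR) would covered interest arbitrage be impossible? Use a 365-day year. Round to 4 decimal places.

T = 45/365 years.
HUF growth factor: (1 + 0.0724)^(45/365) = 1.0086549.
INR accumulates by (1 + 0.0542)^(45/365) = 1.0065286.
CIP: F = S · (grow HUF)/(grow INR) = 3.7744 × 1.0086549/1.0065286 = 3.782373 HUF per INR.

3.7824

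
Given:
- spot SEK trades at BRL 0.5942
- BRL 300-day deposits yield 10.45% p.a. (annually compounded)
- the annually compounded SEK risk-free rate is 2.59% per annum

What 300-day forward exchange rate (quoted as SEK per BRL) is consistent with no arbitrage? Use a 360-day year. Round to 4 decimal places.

1.5825

T = 300/360 years.
BRL accumulates by (1 + 0.1045)^(300/360) = 1.0863542.
SEK growth factor: (1 + 0.0259)^(300/360) = 1.0215372.
Forward (BRL per SEK) = 0.5942 × 1.0863542 / 1.0215372 = 0.6319023.
Quoted the other way: 1/0.6319023 = 1.5825 SEK per BRL.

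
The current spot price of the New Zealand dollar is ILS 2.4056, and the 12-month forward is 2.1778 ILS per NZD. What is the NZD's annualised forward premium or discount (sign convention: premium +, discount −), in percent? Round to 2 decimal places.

-9.47%

T = 1 year.
NZD trades forward at -9.46957% vs spot over the period.
Per annum: -0.0946957 / 1 = -0.094696 = -9.47%.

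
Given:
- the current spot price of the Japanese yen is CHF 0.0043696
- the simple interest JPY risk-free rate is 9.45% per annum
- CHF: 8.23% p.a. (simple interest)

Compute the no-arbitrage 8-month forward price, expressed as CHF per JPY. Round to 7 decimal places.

T = 8/12 years.
Growth of 1 CHF over T: 1 + 0.0823×8/12 = 1.0548667.
JPY growth factor: 1 + 0.0945×8/12 = 1.063000.
Forward (CHF per JPY) = 0.0043696 × 1.0548667 / 1.063000 = 0.004336167.

0.0043362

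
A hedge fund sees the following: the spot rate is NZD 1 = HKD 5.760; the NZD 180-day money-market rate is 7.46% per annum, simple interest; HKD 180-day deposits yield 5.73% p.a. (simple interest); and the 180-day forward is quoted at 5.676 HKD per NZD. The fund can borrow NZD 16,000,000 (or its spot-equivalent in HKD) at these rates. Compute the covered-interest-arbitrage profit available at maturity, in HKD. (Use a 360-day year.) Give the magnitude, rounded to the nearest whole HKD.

T = 180/360 years.
Route A — deposit NZD, sell forward: 16,000,000 × 1.037300 × 5.676 = HKD 94,203,436.80.
Route B — convert at spot, deposit HKD: 16,000,000 × 5.760 × 1.028650 = HKD 94,800,384.00.
The quoted forward undervalues NZD, so borrow NZD, convert to HKD at spot, deposit the HKD at 5.73%, and buy NZD forward at 5.676 to cover the loan.
Profit = 94,800,384.00 − 94,203,436.80 = HKD 596,947.

HKD 596,947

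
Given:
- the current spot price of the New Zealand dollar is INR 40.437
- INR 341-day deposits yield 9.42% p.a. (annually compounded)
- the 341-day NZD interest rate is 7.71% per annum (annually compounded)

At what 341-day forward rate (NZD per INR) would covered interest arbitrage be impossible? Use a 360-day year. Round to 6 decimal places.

T = 341/360 years.
INR growth factor: (1 + 0.0942)^(341/360) = 1.0890135.
Growth of 1 NZD over T: (1 + 0.0771)^(341/360) = 1.0728861.
CIP: F = S · (grow INR)/(grow NZD) = 40.437 × 1.0890135/1.0728861 = 41.04484 INR per NZD.
Invert for NZD per INR: 1 / 41.04484 = 0.024364.

0.024364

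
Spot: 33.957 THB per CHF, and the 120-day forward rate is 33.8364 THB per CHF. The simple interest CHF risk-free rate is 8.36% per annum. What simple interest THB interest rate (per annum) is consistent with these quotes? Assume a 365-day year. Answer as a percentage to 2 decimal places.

T = 120/365 years.
CIP gives F = S · g_THB/g_CHF, so g_THB/g_CHF = 33.8364/33.957 = 0.9964484.
CHF growth factor: 1 + 0.0836×120/365 = 1.0274849.
That pins the THB growth at 1.0238357.
(1.0238357 − 1)/T = 0.072500, i.e. 7.25%.

7.25%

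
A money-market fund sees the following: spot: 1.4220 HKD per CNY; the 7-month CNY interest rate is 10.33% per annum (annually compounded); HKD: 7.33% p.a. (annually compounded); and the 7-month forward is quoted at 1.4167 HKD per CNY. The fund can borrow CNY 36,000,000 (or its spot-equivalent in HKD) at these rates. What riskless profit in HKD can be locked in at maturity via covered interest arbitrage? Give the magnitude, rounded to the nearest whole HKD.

HKD 662,780

T = 7/12 years.
Invest the CNY and cover forward: 36,000,000 × 1.0590210939 × 1.4167 = HKD 54,011,346.61.
Convert at spot and invest in HKD: 36,000,000 × 1.4220 × 1.0421270259 = HKD 53,348,566.71.
The quoted forward overvalues CNY, so borrow HKD, buy CNY at spot, deposit the CNY at 10.33%, and sell the proceeds forward at 1.4167.
Profit = 54,011,346.61 − 53,348,566.71 = HKD 662,780.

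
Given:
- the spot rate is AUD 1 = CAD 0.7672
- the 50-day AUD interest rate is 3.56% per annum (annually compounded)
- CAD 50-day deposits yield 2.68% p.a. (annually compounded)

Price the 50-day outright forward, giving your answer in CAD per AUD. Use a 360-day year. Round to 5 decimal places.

T = 50/360 years.
CAD accumulates by (1 + 0.0268)^(50/360) = 1.003680.
AUD accumulates by (1 + 0.0356)^(50/360) = 1.0048703.
So F = 0.7672 × 1.003680 / 1.0048703 = 0.7662912 (CAD/AUD).

0.76629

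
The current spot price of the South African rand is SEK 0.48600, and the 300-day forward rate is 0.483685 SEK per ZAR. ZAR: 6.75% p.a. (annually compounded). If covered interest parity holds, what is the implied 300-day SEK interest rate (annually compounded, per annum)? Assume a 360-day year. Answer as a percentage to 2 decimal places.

6.14%

T = 300/360 years.
F/S = 0.483685/0.486 = 0.9952366 = (growth of SEK) / (growth of ZAR).
ZAR growth factor: (1 + 0.0675)^(300/360) = 1.0559416.
That pins the SEK growth at 1.0509117.
r = 1.0509117^(360/300) − 1 = 0.061401 → 6.14%.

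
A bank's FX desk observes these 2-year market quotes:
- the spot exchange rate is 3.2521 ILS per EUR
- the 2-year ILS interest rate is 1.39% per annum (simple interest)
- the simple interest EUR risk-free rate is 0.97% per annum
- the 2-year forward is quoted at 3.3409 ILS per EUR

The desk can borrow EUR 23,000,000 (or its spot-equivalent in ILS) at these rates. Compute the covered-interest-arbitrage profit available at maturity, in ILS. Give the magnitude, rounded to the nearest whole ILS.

ILS 1,453,717

T = 2 years.
Invest the EUR and cover forward: 23,000,000 × 1.019400 × 3.3409 = ILS 78,331,409.58.
Convert at spot and invest in ILS: 23,000,000 × 3.2521 × 1.027800 = ILS 76,877,692.74.
The quoted forward overvalues EUR, so borrow ILS, buy EUR at spot, deposit the EUR at 0.97%, and sell the proceeds forward at 3.3409.
Arbitrage profit = |78,331,409.58 − 76,877,692.74| = ILS 1,453,717.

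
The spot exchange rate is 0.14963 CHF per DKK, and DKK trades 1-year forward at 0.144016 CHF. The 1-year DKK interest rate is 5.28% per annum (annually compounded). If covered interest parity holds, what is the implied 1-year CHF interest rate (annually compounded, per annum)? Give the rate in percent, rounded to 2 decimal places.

T = 1 year.
By CIP, F/S equals the CHF-to-DKK growth ratio: 0.144016/0.14963 = 0.9624808.
DKK growth factor: (1 + 0.0528)^1 = 1.052800.
Hence g_CHF = 1.0132998.
Annualise: 1.0132998^(1/1) − 1 = 0.013300 = 1.33%.

1.33%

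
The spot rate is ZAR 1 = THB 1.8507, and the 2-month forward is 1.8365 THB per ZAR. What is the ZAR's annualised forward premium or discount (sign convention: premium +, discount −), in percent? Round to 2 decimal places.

T = 2/12 years.
(F − S)/S = (1.8365 − 1.8507)/1.8507 = -0.0076728.
×(1/T) gives -4.60% p.a.

-4.60%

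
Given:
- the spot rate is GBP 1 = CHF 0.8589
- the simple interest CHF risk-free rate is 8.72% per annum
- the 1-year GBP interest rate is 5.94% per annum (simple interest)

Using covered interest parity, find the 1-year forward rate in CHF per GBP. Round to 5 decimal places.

0.88144

T = 1 year.
CHF growth factor: 1 + 0.0872×1 = 1.087200.
GBP accumulates by 1 + 0.0594×1 = 1.059400.
Forward (CHF per GBP) = 0.8589 × 1.087200 / 1.059400 = 0.8814386.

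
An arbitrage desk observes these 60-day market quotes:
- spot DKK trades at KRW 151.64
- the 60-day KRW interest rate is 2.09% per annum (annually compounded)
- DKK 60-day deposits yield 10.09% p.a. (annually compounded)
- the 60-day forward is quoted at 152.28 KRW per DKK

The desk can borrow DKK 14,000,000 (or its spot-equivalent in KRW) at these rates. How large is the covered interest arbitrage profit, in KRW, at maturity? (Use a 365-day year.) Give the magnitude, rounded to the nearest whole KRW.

KRW 35,685,105

T = 60/365 years.
Route A — deposit DKK, sell forward: 14,000,000 × 1.0159273772 × 152.28 = KRW 2,165,875,894.00.
Route B — convert at spot, deposit KRW: 14,000,000 × 151.64 × 1.003405994032 = KRW 2,130,190,789.09.
The quoted forward overvalues DKK, so borrow KRW, buy DKK at spot, deposit the DKK at 10.09%, and sell the proceeds forward at 152.28.
Profit = 2,165,875,894.00 − 2,130,190,789.09 = KRW 35,685,105.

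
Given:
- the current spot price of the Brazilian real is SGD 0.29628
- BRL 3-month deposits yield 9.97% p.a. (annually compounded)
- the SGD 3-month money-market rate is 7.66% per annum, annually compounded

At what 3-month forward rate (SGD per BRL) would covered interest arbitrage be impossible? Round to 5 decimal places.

T = 3/12 years.
Growth of 1 SGD over T: (1 + 0.0766)^(3/12) = 1.0186233.
BRL growth factor: (1 + 0.0997)^(3/12) = 1.0240439.
CIP: F = S · (grow SGD)/(grow BRL) = 0.29628 × 1.0186233/1.0240439 = 0.2947117 SGD per BRL.

0.29471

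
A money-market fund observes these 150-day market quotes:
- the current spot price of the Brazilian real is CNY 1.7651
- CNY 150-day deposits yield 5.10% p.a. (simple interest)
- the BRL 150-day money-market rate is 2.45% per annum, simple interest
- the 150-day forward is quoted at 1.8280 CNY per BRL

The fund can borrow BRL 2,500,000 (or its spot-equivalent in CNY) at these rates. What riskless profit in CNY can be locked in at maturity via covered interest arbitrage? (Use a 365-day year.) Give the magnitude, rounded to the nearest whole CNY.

T = 150/365 years.
Route A — deposit BRL, sell forward: 2,500,000 × 1.010068493 × 1.8280 = CNY 4,616,013.01.
Route B — convert at spot, deposit CNY: 2,500,000 × 1.7651 × 1.020958904 = CNY 4,505,236.40.
The quoted forward overvalues BRL, so borrow CNY, buy BRL at spot, deposit the BRL at 2.45%, and sell the proceeds forward at 1.8280.
Profit = 4,616,013.01 − 4,505,236.40 = CNY 110,777.

CNY 110,777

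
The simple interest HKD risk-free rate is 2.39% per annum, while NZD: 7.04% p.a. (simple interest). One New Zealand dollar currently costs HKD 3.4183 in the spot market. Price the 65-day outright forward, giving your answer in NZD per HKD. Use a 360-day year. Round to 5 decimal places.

0.29499

T = 65/360 years.
HKD accumulates by 1 + 0.0239×65/360 = 1.0043153.
NZD growth factor: 1 + 0.0704×65/360 = 1.0127111.
CIP: F = S · (grow HKD)/(grow NZD) = 3.4183 × 1.0043153/1.0127111 = 3.389961 HKD per NZD.
Invert for NZD per HKD: 1 / 3.389961 = 0.29499.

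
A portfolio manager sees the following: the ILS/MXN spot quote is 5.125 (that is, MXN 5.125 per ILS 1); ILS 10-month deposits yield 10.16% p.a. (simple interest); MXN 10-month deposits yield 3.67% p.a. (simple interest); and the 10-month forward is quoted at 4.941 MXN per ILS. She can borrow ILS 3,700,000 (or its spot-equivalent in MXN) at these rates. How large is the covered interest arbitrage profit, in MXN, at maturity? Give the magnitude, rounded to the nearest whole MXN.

MXN 287,114

T = 10/12 years.
Route A — deposit ILS, sell forward: 3,700,000 × 1.0846666667 × 4.941 = MXN 19,829,550.60.
Route B — convert at spot, deposit MXN: 3,700,000 × 5.125 × 1.0305833333 = MXN 19,542,436.46.
The quoted forward overvalues ILS, so borrow MXN, buy ILS at spot, deposit the ILS at 10.16%, and sell the proceeds forward at 4.941.
Arbitrage profit = |19,829,550.60 − 19,542,436.46| = MXN 287,114.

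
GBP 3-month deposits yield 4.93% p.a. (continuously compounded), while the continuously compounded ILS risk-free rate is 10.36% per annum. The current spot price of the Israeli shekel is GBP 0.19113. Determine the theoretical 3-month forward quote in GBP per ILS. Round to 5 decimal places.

T = 3/12 years.
GBP accumulates by e^(0.0493×3/12) = 1.0124013.
ILS accumulates by e^(0.1036×3/12) = 1.0262383.
CIP: F = S · (grow GBP)/(grow ILS) = 0.19113 × 1.0124013/1.0262383 = 0.1885530 GBP per ILS.

0.18855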